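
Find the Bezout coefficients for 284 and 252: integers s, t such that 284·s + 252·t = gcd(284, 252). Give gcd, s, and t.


Euclidean algorithm on (284, 252) — divide until remainder is 0:
  284 = 1 · 252 + 32
  252 = 7 · 32 + 28
  32 = 1 · 28 + 4
  28 = 7 · 4 + 0
gcd(284, 252) = 4.
Track Bezout coefficients alongside the remainders: start with r₀ = 284 = a·1 + b·0 (s = 1, t = 0) and r₁ = 252 = a·0 + b·1 (s = 0, t = 1); each new remainder r_{k+1} = r_{k-1} − q_k·r_k inherits s_{k+1} = s_{k-1} − q_k·s_k, t_{k+1} = t_{k-1} − q_k·t_k, so r_k = a·s_k + b·t_k at every step:
  q = 1: r = 32, s = 1 − 1·0 = 1, t = 0 − 1·1 = -1  (check: 284·1 + 252·(-1) = 32)
  q = 7: r = 28, s = 0 − 7·1 = -7, t = 1 − 7·(-1) = 8  (check: 284·(-7) + 252·8 = 28)
  q = 1: r = 4, s = 1 − 1·(-7) = 8, t = -1 − 1·8 = -9  (check: 284·8 + 252·(-9) = 4)
The row with r = 4 (the gcd) gives the Bezout coefficients s = 8, t = -9.
Result: 284 · (8) + 252 · (-9) = 4.

gcd(284, 252) = 4; s = 8, t = -9 (check: 284·8 + 252·(-9) = 4).


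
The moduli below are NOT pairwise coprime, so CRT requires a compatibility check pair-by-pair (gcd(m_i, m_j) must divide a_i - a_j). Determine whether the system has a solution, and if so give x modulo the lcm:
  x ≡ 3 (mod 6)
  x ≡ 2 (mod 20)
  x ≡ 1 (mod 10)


Moduli 6, 20, 10 are not pairwise coprime, so CRT works modulo lcm(m_i) when all pairwise compatibility conditions hold.
Pairwise compatibility: gcd(m_i, m_j) must divide a_i - a_j for every pair.
Merge one congruence at a time:
  Start: x ≡ 3 (mod 6).
  Combine with x ≡ 2 (mod 20): gcd(6, 20) = 2, and 2 - 3 = -1 is NOT divisible by 2.
    ⇒ system is inconsistent (no integer solution).

No solution (the system is inconsistent).


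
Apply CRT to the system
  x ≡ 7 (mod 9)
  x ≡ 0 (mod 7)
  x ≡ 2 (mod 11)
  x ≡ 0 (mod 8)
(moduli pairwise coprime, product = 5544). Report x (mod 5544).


Product of moduli M = 9 · 7 · 11 · 8 = 5544.
Merge one congruence at a time:
  Start: x ≡ 7 (mod 9).
  Combine with x ≡ 0 (mod 7); new modulus lcm = 63.
    Write x = 7 + 9·t and substitute into x ≡ 0 (mod 7): 9·t ≡ 0 − 7 = -7 (mod 7).
    Reduce coefficients mod 7: 2·t ≡ 0 (mod 7).
    The inverse of 2 mod 7 is 4 (since 2·4 = 8 = 1·7 + 1), so t ≡ 4·0 = 0 ≡ 0 (mod 7).
    Then x = 7 + 9·0 = 7, valid modulo lcm(9, 7) = 63: x ≡ 7 (mod 63).
  Combine with x ≡ 2 (mod 11); new modulus lcm = 693.
    Write x = 7 + 63·t and substitute into x ≡ 2 (mod 11): 63·t ≡ 2 − 7 = -5 (mod 11).
    Reduce coefficients mod 11: 8·t ≡ 6 (mod 11).
    The inverse of 8 mod 11 is 7 (since 8·7 = 56 = 5·11 + 1), so t ≡ 7·6 = 42 ≡ 9 (mod 11).
    Then x = 7 + 63·9 = 574, valid modulo lcm(63, 11) = 693: x ≡ 574 (mod 693).
  Combine with x ≡ 0 (mod 8); new modulus lcm = 5544.
    Write x = 574 + 693·t and substitute into x ≡ 0 (mod 8): 693·t ≡ 0 − 574 = -574 (mod 8).
    Reduce coefficients mod 8: 5·t ≡ 2 (mod 8).
    The inverse of 5 mod 8 is 5 (since 5·5 = 25 = 3·8 + 1), so t ≡ 5·2 = 10 ≡ 2 (mod 8).
    Then x = 574 + 693·2 = 1960, valid modulo lcm(693, 8) = 5544: x ≡ 1960 (mod 5544).
Verify against each original: 1960 mod 9 = 7, 1960 mod 7 = 0, 1960 mod 11 = 2, 1960 mod 8 = 0.

x ≡ 1960 (mod 5544).


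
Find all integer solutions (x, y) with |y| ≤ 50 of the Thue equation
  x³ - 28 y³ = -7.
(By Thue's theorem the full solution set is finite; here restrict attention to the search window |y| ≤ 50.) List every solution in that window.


The equation is x³ - 28y³ = -7. For fixed y, x³ = 28·y³ − 7, so a solution requires the RHS to be a perfect cube.
Strategy: iterate y from -50 to 50, compute RHS = 28·y³ − 7, and check whether it is a (positive or negative) perfect cube.
Check small values of y:
  y = 0: RHS = -7 is not a perfect cube.
  y = 1: RHS = 21 is not a perfect cube.
  y = -1: RHS = -35 is not a perfect cube.
  y = 2: RHS = 217 is not a perfect cube.
  y = -2: RHS = -231 is not a perfect cube.
  y = 3: RHS = 749 is not a perfect cube.
  y = -3: RHS = -763 is not a perfect cube.
Continuing the search up to |y| = 50 finds no solutions either.
No (x, y) in the scanned range satisfies the equation.

No integer solutions with |y| ≤ 50.


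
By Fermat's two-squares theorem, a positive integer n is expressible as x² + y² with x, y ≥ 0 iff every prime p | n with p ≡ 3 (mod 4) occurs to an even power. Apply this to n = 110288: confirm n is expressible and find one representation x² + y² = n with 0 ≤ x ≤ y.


Step 1: Factor n = 110288 = 2^4 · 61 · 113.
Step 2: Check the mod-4 condition on each prime factor: 2 = 2 (special); 61 ≡ 1 (mod 4), exponent 1; 113 ≡ 1 (mod 4), exponent 1.
All primes ≡ 3 (mod 4) appear to even exponent (or don't appear), so by the two-squares theorem n IS expressible as a sum of two squares.
Step 3: Build a representation. Group n = k² · m with k = 4 and m = 61 · 113 = 6893 (a product of primes ≡ 1 (mod 4)); a representation of m scales to one of n via (k·x)² + (k·y)² = k²(x² + y²). Each prime p ≡ 1 (mod 4) is itself a sum of two squares; find a² by testing p − a² for a perfect square:
  61: 61 − 1² = 60, 61 − 2² = 57, 61 − 3² = 52, 61 − 4² = 45, 61 − 5² = 36 = 6² ⇒ 61 = 5² + 6².
  113: 113 − 1² = 112, 113 − 2² = 109, 113 − 3² = 104, 113 − 4² = 97, 113 − 5² = 88, 113 − 6² = 77, 113 − 7² = 64 = 8² ⇒ 113 = 7² + 8².
  Combine using the Brahmagupta–Fibonacci identity (a² + b²)(c² + d²) = (ac − bd)² + (ad + bc)² = (ac + bd)² + (ad − bc)²:
  61 · 113 = 6893: from (5² + 6²)(7² + 8²), take (5·7 − 6·8, 5·8 + 6·7) = (35 − 48, 40 + 42) = (-13, 82); dropping signs (only squares matter) gives (13, 82); check 13² + 82² = 169 + 6724 = 6893 ✓.
  Scale by k = 4: (4·13, 4·82) = (52, 328).
Step 4: Order so x ≤ y and verify: 52² + 328² = 2704 + 107584 = 110288 = n. ✓

n = 110288 = 52² + 328² (one valid representation with x ≤ y).


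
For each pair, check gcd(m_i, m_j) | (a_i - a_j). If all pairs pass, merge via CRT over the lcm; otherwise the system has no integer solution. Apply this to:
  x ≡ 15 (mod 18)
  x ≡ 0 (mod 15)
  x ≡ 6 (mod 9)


Moduli 18, 15, 9 are not pairwise coprime, so CRT works modulo lcm(m_i) when all pairwise compatibility conditions hold.
Pairwise compatibility: gcd(m_i, m_j) must divide a_i - a_j for every pair.
Merge one congruence at a time:
  Start: x ≡ 15 (mod 18).
  Combine with x ≡ 0 (mod 15): gcd(18, 15) = 3; 0 - 15 = -15, which IS divisible by 3, so compatible.
    Write x = 15 + 18·t and substitute into x ≡ 0 (mod 15): 18·t ≡ 0 − 15 = -15 (mod 15).
    Divide the congruence (and modulus) by g = 3: 6·t ≡ -5 (mod 5).
    Reduce coefficients mod 5: 1·t ≡ 0 (mod 5).
    So t ≡ 0 (mod 5).
    Then x = 15 + 18·0 = 15, valid modulo lcm(18, 15) = 90: x ≡ 15 (mod 90).
  Combine with x ≡ 6 (mod 9): gcd(90, 9) = 9; 6 - 15 = -9, which IS divisible by 9, so compatible.
    Write x = 15 + 90·t and substitute into x ≡ 6 (mod 9): 90·t ≡ 6 − 15 = -9 (mod 9).
    Divide the congruence (and modulus) by g = 9: 10·t ≡ -1 (mod 1).
    Modulo 1 every t works; take t = 0.
    Then x = 15 + 90·0 = 15, valid modulo lcm(90, 9) = 90: x ≡ 15 (mod 90).
Verify: 15 mod 18 = 15, 15 mod 15 = 0, 15 mod 9 = 6.

x ≡ 15 (mod 90).


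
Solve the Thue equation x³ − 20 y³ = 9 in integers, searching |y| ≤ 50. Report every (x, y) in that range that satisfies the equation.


The equation is x³ - 20y³ = 9. For fixed y, x³ = 20·y³ + 9, so a solution requires the RHS to be a perfect cube.
Strategy: iterate y from -50 to 50, compute RHS = 20·y³ + 9, and check whether it is a (positive or negative) perfect cube.
Check small values of y:
  y = 0: RHS = 9 is not a perfect cube.
  y = 1: RHS = 29 is not a perfect cube.
  y = -1: RHS = -11 is not a perfect cube.
  y = 2: RHS = 169 is not a perfect cube.
  y = -2: RHS = -151 is not a perfect cube.
  y = 3: RHS = 549 is not a perfect cube.
  y = -3: RHS = -531 is not a perfect cube.
Continuing the search up to |y| = 50 finds no solutions either.
No (x, y) in the scanned range satisfies the equation.

No integer solutions with |y| ≤ 50.


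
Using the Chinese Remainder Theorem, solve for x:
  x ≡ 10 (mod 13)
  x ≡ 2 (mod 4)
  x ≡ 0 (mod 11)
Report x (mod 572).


Moduli 13, 4, 11 are pairwise coprime; by CRT there is a unique solution modulo M = 13 · 4 · 11 = 572.
Solve pairwise, accumulating the modulus:
  Start with x ≡ 10 (mod 13).
  Combine with x ≡ 2 (mod 4): since gcd(13, 4) = 1, we get a unique residue mod 52.
    Write x = 10 + 13·t and substitute into x ≡ 2 (mod 4): 13·t ≡ 2 − 10 = -8 (mod 4).
    Reduce coefficients mod 4: 1·t ≡ 0 (mod 4).
    So t ≡ 0 (mod 4).
    Then x = 10 + 13·0 = 10, valid modulo lcm(13, 4) = 52: x ≡ 10 (mod 52).
  Combine with x ≡ 0 (mod 11): since gcd(52, 11) = 1, we get a unique residue mod 572.
    Write x = 10 + 52·t and substitute into x ≡ 0 (mod 11): 52·t ≡ 0 − 10 = -10 (mod 11).
    Reduce coefficients mod 11: 8·t ≡ 1 (mod 11).
    The inverse of 8 mod 11 is 7 (since 8·7 = 56 = 5·11 + 1), so t ≡ 7·1 = 7 ≡ 7 (mod 11).
    Then x = 10 + 52·7 = 374, valid modulo lcm(52, 11) = 572: x ≡ 374 (mod 572).
Verify: 374 mod 13 = 10 ✓, 374 mod 4 = 2 ✓, 374 mod 11 = 0 ✓.

x ≡ 374 (mod 572).


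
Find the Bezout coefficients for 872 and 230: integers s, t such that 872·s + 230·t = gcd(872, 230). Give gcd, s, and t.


Euclidean algorithm on (872, 230) — divide until remainder is 0:
  872 = 3 · 230 + 182
  230 = 1 · 182 + 48
  182 = 3 · 48 + 38
  48 = 1 · 38 + 10
  38 = 3 · 10 + 8
  10 = 1 · 8 + 2
  8 = 4 · 2 + 0
gcd(872, 230) = 2.
Track Bezout coefficients alongside the remainders: start with r₀ = 872 = a·1 + b·0 (s = 1, t = 0) and r₁ = 230 = a·0 + b·1 (s = 0, t = 1); each new remainder r_{k+1} = r_{k-1} − q_k·r_k inherits s_{k+1} = s_{k-1} − q_k·s_k, t_{k+1} = t_{k-1} − q_k·t_k, so r_k = a·s_k + b·t_k at every step:
  q = 3: r = 182, s = 1 − 3·0 = 1, t = 0 − 3·1 = -3  (check: 872·1 + 230·(-3) = 182)
  q = 1: r = 48, s = 0 − 1·1 = -1, t = 1 − 1·(-3) = 4  (check: 872·(-1) + 230·4 = 48)
  q = 3: r = 38, s = 1 − 3·(-1) = 4, t = -3 − 3·4 = -15  (check: 872·4 + 230·(-15) = 38)
  q = 1: r = 10, s = -1 − 1·4 = -5, t = 4 − 1·(-15) = 19  (check: 872·(-5) + 230·19 = 10)
  q = 3: r = 8, s = 4 − 3·(-5) = 19, t = -15 − 3·19 = -72  (check: 872·19 + 230·(-72) = 8)
  q = 1: r = 2, s = -5 − 1·19 = -24, t = 19 − 1·(-72) = 91  (check: 872·(-24) + 230·91 = 2)
The row with r = 2 (the gcd) gives the Bezout coefficients s = -24, t = 91.
Result: 872 · (-24) + 230 · (91) = 2.

gcd(872, 230) = 2; s = -24, t = 91 (check: 872·(-24) + 230·91 = 2).


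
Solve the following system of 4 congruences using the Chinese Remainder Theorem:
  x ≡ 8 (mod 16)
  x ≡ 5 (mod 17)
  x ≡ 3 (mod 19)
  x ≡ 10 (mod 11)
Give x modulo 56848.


Product of moduli M = 16 · 17 · 19 · 11 = 56848.
Merge one congruence at a time:
  Start: x ≡ 8 (mod 16).
  Combine with x ≡ 5 (mod 17); new modulus lcm = 272.
    Write x = 8 + 16·t and substitute into x ≡ 5 (mod 17): 16·t ≡ 5 − 8 = -3 (mod 17).
    Reduce coefficients mod 17: 16·t ≡ 14 (mod 17).
    The inverse of 16 mod 17 is 16 (since 16·16 = 256 = 15·17 + 1), so t ≡ 16·14 = 224 ≡ 3 (mod 17).
    Then x = 8 + 16·3 = 56, valid modulo lcm(16, 17) = 272: x ≡ 56 (mod 272).
  Combine with x ≡ 3 (mod 19); new modulus lcm = 5168.
    Write x = 56 + 272·t and substitute into x ≡ 3 (mod 19): 272·t ≡ 3 − 56 = -53 (mod 19).
    Reduce coefficients mod 19: 6·t ≡ 4 (mod 19).
    The inverse of 6 mod 19 is 16 (since 6·16 = 96 = 5·19 + 1), so t ≡ 16·4 = 64 ≡ 7 (mod 19).
    Then x = 56 + 272·7 = 1960, valid modulo lcm(272, 19) = 5168: x ≡ 1960 (mod 5168).
  Combine with x ≡ 10 (mod 11); new modulus lcm = 56848.
    Write x = 1960 + 5168·t and substitute into x ≡ 10 (mod 11): 5168·t ≡ 10 − 1960 = -1950 (mod 11).
    Reduce coefficients mod 11: 9·t ≡ 8 (mod 11).
    The inverse of 9 mod 11 is 5 (since 9·5 = 45 = 4·11 + 1), so t ≡ 5·8 = 40 ≡ 7 (mod 11).
    Then x = 1960 + 5168·7 = 38136, valid modulo lcm(5168, 11) = 56848: x ≡ 38136 (mod 56848).
Verify against each original: 38136 mod 16 = 8, 38136 mod 17 = 5, 38136 mod 19 = 3, 38136 mod 11 = 10.

x ≡ 38136 (mod 56848).


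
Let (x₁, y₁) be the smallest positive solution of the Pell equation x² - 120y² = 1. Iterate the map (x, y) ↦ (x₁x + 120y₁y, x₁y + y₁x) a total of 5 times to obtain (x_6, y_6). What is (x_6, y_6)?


Step 1: Find the fundamental solution (x₁, y₁) of x² - 120y² = 1.
  Expand √120 as a continued fraction. a₀ = ⌊√120⌋ = 10; iterate m_{k+1} = d_k·a_k − m_k, d_{k+1} = (120 − m_{k+1}²)/d_k, a_{k+1} = ⌊(a₀ + m_{k+1})/d_{k+1}⌋ (starting m₀ = 0, d₀ = 1), with convergents p_k = a_k·p_{k-1} + p_{k-2}, q_k = a_k·q_{k-1} + q_{k-2} (p₋₁ = 1, q₋₁ = 0):
  k = 0: a₀ = 10; p₀/q₀ = 10/1; p₀² − 120·q₀² = 100 − 120 = -20.
  k = 1: m = 10, d = 20, a = ⌊(10 + 10)/20⌋ = 1; p/q = (1·10 + 1)/(1·1 + 0) = 11/1; p² − 120·q² = 121 − 120 = 1.
  The first convergent with p² − 120·q² = 1 gives the fundamental solution (x₁, y₁) = (11, 1).
Step 2: Apply the recurrence (x_{n+1}, y_{n+1}) = (x₁x_n + 120y₁y_n, x₁y_n + y₁x_n) repeatedly.
  From (x_1, y_1) = (11, 1): x_2 = 11·11 + 120·1·1 = 241; y_2 = 11·1 + 1·11 = 22.
  From (x_2, y_2) = (241, 22): x_3 = 11·241 + 120·1·22 = 5291; y_3 = 11·22 + 1·241 = 483.
  From (x_3, y_3) = (5291, 483): x_4 = 11·5291 + 120·1·483 = 116161; y_4 = 11·483 + 1·5291 = 10604.
  From (x_4, y_4) = (116161, 10604): x_5 = 11·116161 + 120·1·10604 = 2550251; y_5 = 11·10604 + 1·116161 = 232805.
  From (x_5, y_5) = (2550251, 232805): x_6 = 11·2550251 + 120·1·232805 = 55989361; y_6 = 11·232805 + 1·2550251 = 5111106.
Step 3: Verify x_6² - 120·y_6² = 3134808545188321 - 3134808545188320 = 1 (should be 1). ✓

(x_1, y_1) = (11, 1); (x_6, y_6) = (55989361, 5111106).


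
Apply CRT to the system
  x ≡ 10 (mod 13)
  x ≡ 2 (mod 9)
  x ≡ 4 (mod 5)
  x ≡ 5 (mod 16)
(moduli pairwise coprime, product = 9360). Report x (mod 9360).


Product of moduli M = 13 · 9 · 5 · 16 = 9360.
Merge one congruence at a time:
  Start: x ≡ 10 (mod 13).
  Combine with x ≡ 2 (mod 9); new modulus lcm = 117.
    Write x = 10 + 13·t and substitute into x ≡ 2 (mod 9): 13·t ≡ 2 − 10 = -8 (mod 9).
    Reduce coefficients mod 9: 4·t ≡ 1 (mod 9).
    The inverse of 4 mod 9 is 7 (since 4·7 = 28 = 3·9 + 1), so t ≡ 7·1 = 7 ≡ 7 (mod 9).
    Then x = 10 + 13·7 = 101, valid modulo lcm(13, 9) = 117: x ≡ 101 (mod 117).
  Combine with x ≡ 4 (mod 5); new modulus lcm = 585.
    Write x = 101 + 117·t and substitute into x ≡ 4 (mod 5): 117·t ≡ 4 − 101 = -97 (mod 5).
    Reduce coefficients mod 5: 2·t ≡ 3 (mod 5).
    The inverse of 2 mod 5 is 3 (since 2·3 = 6 = 1·5 + 1), so t ≡ 3·3 = 9 ≡ 4 (mod 5).
    Then x = 101 + 117·4 = 569, valid modulo lcm(117, 5) = 585: x ≡ 569 (mod 585).
  Combine with x ≡ 5 (mod 16); new modulus lcm = 9360.
    Write x = 569 + 585·t and substitute into x ≡ 5 (mod 16): 585·t ≡ 5 − 569 = -564 (mod 16).
    Reduce coefficients mod 16: 9·t ≡ 12 (mod 16).
    The inverse of 9 mod 16 is 9 (since 9·9 = 81 = 5·16 + 1), so t ≡ 9·12 = 108 ≡ 12 (mod 16).
    Then x = 569 + 585·12 = 7589, valid modulo lcm(585, 16) = 9360: x ≡ 7589 (mod 9360).
Verify against each original: 7589 mod 13 = 10, 7589 mod 9 = 2, 7589 mod 5 = 4, 7589 mod 16 = 5.

x ≡ 7589 (mod 9360).


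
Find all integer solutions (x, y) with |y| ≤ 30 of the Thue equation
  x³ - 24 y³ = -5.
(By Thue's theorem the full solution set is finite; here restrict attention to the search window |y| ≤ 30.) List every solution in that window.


The equation is x³ - 24y³ = -5. For fixed y, x³ = 24·y³ − 5, so a solution requires the RHS to be a perfect cube.
Strategy: iterate y from -30 to 30, compute RHS = 24·y³ − 5, and check whether it is a (positive or negative) perfect cube.
Check small values of y:
  y = 0: RHS = -5 is not a perfect cube.
  y = 1: RHS = 19 is not a perfect cube.
  y = -1: RHS = -29 is not a perfect cube.
  y = 2: RHS = 187 is not a perfect cube.
  y = -2: RHS = -197 is not a perfect cube.
  y = 3: RHS = 643 is not a perfect cube.
  y = -3: RHS = -653 is not a perfect cube.
Continuing the search up to |y| = 30 finds no solutions either.
No (x, y) in the scanned range satisfies the equation.

No integer solutions with |y| ≤ 30.


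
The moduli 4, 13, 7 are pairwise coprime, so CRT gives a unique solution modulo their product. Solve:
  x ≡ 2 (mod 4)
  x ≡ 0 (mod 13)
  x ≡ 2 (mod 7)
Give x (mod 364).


Moduli 4, 13, 7 are pairwise coprime; by CRT there is a unique solution modulo M = 4 · 13 · 7 = 364.
Solve pairwise, accumulating the modulus:
  Start with x ≡ 2 (mod 4).
  Combine with x ≡ 0 (mod 13): since gcd(4, 13) = 1, we get a unique residue mod 52.
    Write x = 2 + 4·t and substitute into x ≡ 0 (mod 13): 4·t ≡ 0 − 2 = -2 (mod 13).
    Reduce coefficients mod 13: 4·t ≡ 11 (mod 13).
    The inverse of 4 mod 13 is 10 (since 4·10 = 40 = 3·13 + 1), so t ≡ 10·11 = 110 ≡ 6 (mod 13).
    Then x = 2 + 4·6 = 26, valid modulo lcm(4, 13) = 52: x ≡ 26 (mod 52).
  Combine with x ≡ 2 (mod 7): since gcd(52, 7) = 1, we get a unique residue mod 364.
    Write x = 26 + 52·t and substitute into x ≡ 2 (mod 7): 52·t ≡ 2 − 26 = -24 (mod 7).
    Reduce coefficients mod 7: 3·t ≡ 4 (mod 7).
    The inverse of 3 mod 7 is 5 (since 3·5 = 15 = 2·7 + 1), so t ≡ 5·4 = 20 ≡ 6 (mod 7).
    Then x = 26 + 52·6 = 338, valid modulo lcm(52, 7) = 364: x ≡ 338 (mod 364).
Verify: 338 mod 4 = 2 ✓, 338 mod 13 = 0 ✓, 338 mod 7 = 2 ✓.

x ≡ 338 (mod 364).


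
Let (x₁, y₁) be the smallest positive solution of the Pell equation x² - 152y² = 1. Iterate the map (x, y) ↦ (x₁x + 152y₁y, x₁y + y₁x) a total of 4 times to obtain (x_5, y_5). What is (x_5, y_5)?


Step 1: Find the fundamental solution (x₁, y₁) of x² - 152y² = 1.
  Expand √152 as a continued fraction. a₀ = ⌊√152⌋ = 12; iterate m_{k+1} = d_k·a_k − m_k, d_{k+1} = (152 − m_{k+1}²)/d_k, a_{k+1} = ⌊(a₀ + m_{k+1})/d_{k+1}⌋ (starting m₀ = 0, d₀ = 1), with convergents p_k = a_k·p_{k-1} + p_{k-2}, q_k = a_k·q_{k-1} + q_{k-2} (p₋₁ = 1, q₋₁ = 0):
  k = 0: a₀ = 12; p₀/q₀ = 12/1; p₀² − 152·q₀² = 144 − 152 = -8.
  k = 1: m = 12, d = 8, a = ⌊(12 + 12)/8⌋ = 3; p/q = (3·12 + 1)/(3·1 + 0) = 37/3; p² − 152·q² = 1369 − 1368 = 1.
  The first convergent with p² − 152·q² = 1 gives the fundamental solution (x₁, y₁) = (37, 3).
Step 2: Apply the recurrence (x_{n+1}, y_{n+1}) = (x₁x_n + 152y₁y_n, x₁y_n + y₁x_n) repeatedly.
  From (x_1, y_1) = (37, 3): x_2 = 37·37 + 152·3·3 = 2737; y_2 = 37·3 + 3·37 = 222.
  From (x_2, y_2) = (2737, 222): x_3 = 37·2737 + 152·3·222 = 202501; y_3 = 37·222 + 3·2737 = 16425.
  From (x_3, y_3) = (202501, 16425): x_4 = 37·202501 + 152·3·16425 = 14982337; y_4 = 37·16425 + 3·202501 = 1215228.
  From (x_4, y_4) = (14982337, 1215228): x_5 = 37·14982337 + 152·3·1215228 = 1108490437; y_5 = 37·1215228 + 3·14982337 = 89910447.
Step 3: Verify x_5² - 152·y_5² = 1228751048920450969 - 1228751048920450968 = 1 (should be 1). ✓

(x_1, y_1) = (37, 3); (x_5, y_5) = (1108490437, 89910447).


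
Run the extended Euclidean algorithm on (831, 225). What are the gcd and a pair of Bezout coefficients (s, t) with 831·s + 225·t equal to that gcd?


Euclidean algorithm on (831, 225) — divide until remainder is 0:
  831 = 3 · 225 + 156
  225 = 1 · 156 + 69
  156 = 2 · 69 + 18
  69 = 3 · 18 + 15
  18 = 1 · 15 + 3
  15 = 5 · 3 + 0
gcd(831, 225) = 3.
Track Bezout coefficients alongside the remainders: start with r₀ = 831 = a·1 + b·0 (s = 1, t = 0) and r₁ = 225 = a·0 + b·1 (s = 0, t = 1); each new remainder r_{k+1} = r_{k-1} − q_k·r_k inherits s_{k+1} = s_{k-1} − q_k·s_k, t_{k+1} = t_{k-1} − q_k·t_k, so r_k = a·s_k + b·t_k at every step:
  q = 3: r = 156, s = 1 − 3·0 = 1, t = 0 − 3·1 = -3  (check: 831·1 + 225·(-3) = 156)
  q = 1: r = 69, s = 0 − 1·1 = -1, t = 1 − 1·(-3) = 4  (check: 831·(-1) + 225·4 = 69)
  q = 2: r = 18, s = 1 − 2·(-1) = 3, t = -3 − 2·4 = -11  (check: 831·3 + 225·(-11) = 18)
  q = 3: r = 15, s = -1 − 3·3 = -10, t = 4 − 3·(-11) = 37  (check: 831·(-10) + 225·37 = 15)
  q = 1: r = 3, s = 3 − 1·(-10) = 13, t = -11 − 1·37 = -48  (check: 831·13 + 225·(-48) = 3)
The row with r = 3 (the gcd) gives the Bezout coefficients s = 13, t = -48.
Result: 831 · (13) + 225 · (-48) = 3.

gcd(831, 225) = 3; s = 13, t = -48 (check: 831·13 + 225·(-48) = 3).


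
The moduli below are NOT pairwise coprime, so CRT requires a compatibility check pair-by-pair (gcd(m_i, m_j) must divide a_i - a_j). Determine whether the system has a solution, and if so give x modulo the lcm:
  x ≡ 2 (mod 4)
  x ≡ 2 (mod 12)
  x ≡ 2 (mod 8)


Moduli 4, 12, 8 are not pairwise coprime, so CRT works modulo lcm(m_i) when all pairwise compatibility conditions hold.
Pairwise compatibility: gcd(m_i, m_j) must divide a_i - a_j for every pair.
Merge one congruence at a time:
  Start: x ≡ 2 (mod 4).
  Combine with x ≡ 2 (mod 12): gcd(4, 12) = 4; 2 - 2 = 0, which IS divisible by 4, so compatible.
    Write x = 2 + 4·t and substitute into x ≡ 2 (mod 12): 4·t ≡ 2 − 2 = 0 (mod 12).
    Divide the congruence (and modulus) by g = 4: 1·t ≡ 0 (mod 3).
    So t ≡ 0 (mod 3).
    Then x = 2 + 4·0 = 2, valid modulo lcm(4, 12) = 12: x ≡ 2 (mod 12).
  Combine with x ≡ 2 (mod 8): gcd(12, 8) = 4; 2 - 2 = 0, which IS divisible by 4, so compatible.
    Write x = 2 + 12·t and substitute into x ≡ 2 (mod 8): 12·t ≡ 2 − 2 = 0 (mod 8).
    Divide the congruence (and modulus) by g = 4: 3·t ≡ 0 (mod 2).
    Reduce coefficients mod 2: 1·t ≡ 0 (mod 2).
    So t ≡ 0 (mod 2).
    Then x = 2 + 12·0 = 2, valid modulo lcm(12, 8) = 24: x ≡ 2 (mod 24).
Verify: 2 mod 4 = 2, 2 mod 12 = 2, 2 mod 8 = 2.

x ≡ 2 (mod 24).


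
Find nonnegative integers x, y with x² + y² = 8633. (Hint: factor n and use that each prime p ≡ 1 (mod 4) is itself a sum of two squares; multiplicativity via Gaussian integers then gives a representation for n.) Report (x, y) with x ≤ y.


Step 1: Factor n = 8633 = 89 · 97.
Step 2: Check the mod-4 condition on each prime factor: 89 ≡ 1 (mod 4), exponent 1; 97 ≡ 1 (mod 4), exponent 1.
All primes ≡ 3 (mod 4) appear to even exponent (or don't appear), so by the two-squares theorem n IS expressible as a sum of two squares.
Step 3: Build a representation. Here n = 89 · 97 is a product of primes ≡ 1 (mod 4). Each prime p ≡ 1 (mod 4) is itself a sum of two squares; find a² by testing p − a² for a perfect square:
  89: 89 − 1² = 88, 89 − 2² = 85, 89 − 3² = 80, 89 − 4² = 73, 89 − 5² = 64 = 8² ⇒ 89 = 5² + 8².
  97: 97 − 1² = 96, 97 − 2² = 93, 97 − 3² = 88, 97 − 4² = 81 = 9² ⇒ 97 = 4² + 9².
  Combine using the Brahmagupta–Fibonacci identity (a² + b²)(c² + d²) = (ac − bd)² + (ad + bc)² = (ac + bd)² + (ad − bc)²:
  89 · 97 = 8633: from (5² + 8²)(4² + 9²), take (5·4 − 8·9, 5·9 + 8·4) = (20 − 72, 45 + 32) = (-52, 77); dropping signs (only squares matter) gives (52, 77); check 52² + 77² = 2704 + 5929 = 8633 ✓.
Step 4: Order so x ≤ y and verify: 52² + 77² = 2704 + 5929 = 8633 = n. ✓

n = 8633 = 52² + 77² (one valid representation with x ≤ y).


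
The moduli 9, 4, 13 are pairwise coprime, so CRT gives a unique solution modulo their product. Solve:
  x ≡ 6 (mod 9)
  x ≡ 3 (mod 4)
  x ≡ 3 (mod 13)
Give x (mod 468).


Moduli 9, 4, 13 are pairwise coprime; by CRT there is a unique solution modulo M = 9 · 4 · 13 = 468.
Solve pairwise, accumulating the modulus:
  Start with x ≡ 6 (mod 9).
  Combine with x ≡ 3 (mod 4): since gcd(9, 4) = 1, we get a unique residue mod 36.
    Write x = 6 + 9·t and substitute into x ≡ 3 (mod 4): 9·t ≡ 3 − 6 = -3 (mod 4).
    Reduce coefficients mod 4: 1·t ≡ 1 (mod 4).
    So t ≡ 1 (mod 4).
    Then x = 6 + 9·1 = 15, valid modulo lcm(9, 4) = 36: x ≡ 15 (mod 36).
  Combine with x ≡ 3 (mod 13): since gcd(36, 13) = 1, we get a unique residue mod 468.
    Write x = 15 + 36·t and substitute into x ≡ 3 (mod 13): 36·t ≡ 3 − 15 = -12 (mod 13).
    Reduce coefficients mod 13: 10·t ≡ 1 (mod 13).
    The inverse of 10 mod 13 is 4 (since 10·4 = 40 = 3·13 + 1), so t ≡ 4·1 = 4 ≡ 4 (mod 13).
    Then x = 15 + 36·4 = 159, valid modulo lcm(36, 13) = 468: x ≡ 159 (mod 468).
Verify: 159 mod 9 = 6 ✓, 159 mod 4 = 3 ✓, 159 mod 13 = 3 ✓.

x ≡ 159 (mod 468).


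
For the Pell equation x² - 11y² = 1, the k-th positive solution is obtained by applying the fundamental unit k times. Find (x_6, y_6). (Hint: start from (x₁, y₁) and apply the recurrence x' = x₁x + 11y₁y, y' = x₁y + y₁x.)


Step 1: Find the fundamental solution (x₁, y₁) of x² - 11y² = 1.
  Expand √11 as a continued fraction. a₀ = ⌊√11⌋ = 3; iterate m_{k+1} = d_k·a_k − m_k, d_{k+1} = (11 − m_{k+1}²)/d_k, a_{k+1} = ⌊(a₀ + m_{k+1})/d_{k+1}⌋ (starting m₀ = 0, d₀ = 1), with convergents p_k = a_k·p_{k-1} + p_{k-2}, q_k = a_k·q_{k-1} + q_{k-2} (p₋₁ = 1, q₋₁ = 0):
  k = 0: a₀ = 3; p₀/q₀ = 3/1; p₀² − 11·q₀² = 9 − 11 = -2.
  k = 1: m = 3, d = 2, a = ⌊(3 + 3)/2⌋ = 3; p/q = (3·3 + 1)/(3·1 + 0) = 10/3; p² − 11·q² = 100 − 99 = 1.
  The first convergent with p² − 11·q² = 1 gives the fundamental solution (x₁, y₁) = (10, 3).
Step 2: Apply the recurrence (x_{n+1}, y_{n+1}) = (x₁x_n + 11y₁y_n, x₁y_n + y₁x_n) repeatedly.
  From (x_1, y_1) = (10, 3): x_2 = 10·10 + 11·3·3 = 199; y_2 = 10·3 + 3·10 = 60.
  From (x_2, y_2) = (199, 60): x_3 = 10·199 + 11·3·60 = 3970; y_3 = 10·60 + 3·199 = 1197.
  From (x_3, y_3) = (3970, 1197): x_4 = 10·3970 + 11·3·1197 = 79201; y_4 = 10·1197 + 3·3970 = 23880.
  From (x_4, y_4) = (79201, 23880): x_5 = 10·79201 + 11·3·23880 = 1580050; y_5 = 10·23880 + 3·79201 = 476403.
  From (x_5, y_5) = (1580050, 476403): x_6 = 10·1580050 + 11·3·476403 = 31521799; y_6 = 10·476403 + 3·1580050 = 9504180.
Step 3: Verify x_6² - 11·y_6² = 993623812196401 - 993623812196400 = 1 (should be 1). ✓

(x_1, y_1) = (10, 3); (x_6, y_6) = (31521799, 9504180).


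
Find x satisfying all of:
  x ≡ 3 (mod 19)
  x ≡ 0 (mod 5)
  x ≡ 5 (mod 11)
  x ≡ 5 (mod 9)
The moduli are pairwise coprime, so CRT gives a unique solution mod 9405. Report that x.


Product of moduli M = 19 · 5 · 11 · 9 = 9405.
Merge one congruence at a time:
  Start: x ≡ 3 (mod 19).
  Combine with x ≡ 0 (mod 5); new modulus lcm = 95.
    Write x = 3 + 19·t and substitute into x ≡ 0 (mod 5): 19·t ≡ 0 − 3 = -3 (mod 5).
    Reduce coefficients mod 5: 4·t ≡ 2 (mod 5).
    The inverse of 4 mod 5 is 4 (since 4·4 = 16 = 3·5 + 1), so t ≡ 4·2 = 8 ≡ 3 (mod 5).
    Then x = 3 + 19·3 = 60, valid modulo lcm(19, 5) = 95: x ≡ 60 (mod 95).
  Combine with x ≡ 5 (mod 11); new modulus lcm = 1045.
    Write x = 60 + 95·t and substitute into x ≡ 5 (mod 11): 95·t ≡ 5 − 60 = -55 (mod 11).
    Reduce coefficients mod 11: 7·t ≡ 0 (mod 11).
    The inverse of 7 mod 11 is 8 (since 7·8 = 56 = 5·11 + 1), so t ≡ 8·0 = 0 ≡ 0 (mod 11).
    Then x = 60 + 95·0 = 60, valid modulo lcm(95, 11) = 1045: x ≡ 60 (mod 1045).
  Combine with x ≡ 5 (mod 9); new modulus lcm = 9405.
    Write x = 60 + 1045·t and substitute into x ≡ 5 (mod 9): 1045·t ≡ 5 − 60 = -55 (mod 9).
    Reduce coefficients mod 9: 1·t ≡ 8 (mod 9).
    So t ≡ 8 (mod 9).
    Then x = 60 + 1045·8 = 8420, valid modulo lcm(1045, 9) = 9405: x ≡ 8420 (mod 9405).
Verify against each original: 8420 mod 19 = 3, 8420 mod 5 = 0, 8420 mod 11 = 5, 8420 mod 9 = 5.

x ≡ 8420 (mod 9405).


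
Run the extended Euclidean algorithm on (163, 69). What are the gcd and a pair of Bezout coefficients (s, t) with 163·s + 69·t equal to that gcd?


Euclidean algorithm on (163, 69) — divide until remainder is 0:
  163 = 2 · 69 + 25
  69 = 2 · 25 + 19
  25 = 1 · 19 + 6
  19 = 3 · 6 + 1
  6 = 6 · 1 + 0
gcd(163, 69) = 1.
Track Bezout coefficients alongside the remainders: start with r₀ = 163 = a·1 + b·0 (s = 1, t = 0) and r₁ = 69 = a·0 + b·1 (s = 0, t = 1); each new remainder r_{k+1} = r_{k-1} − q_k·r_k inherits s_{k+1} = s_{k-1} − q_k·s_k, t_{k+1} = t_{k-1} − q_k·t_k, so r_k = a·s_k + b·t_k at every step:
  q = 2: r = 25, s = 1 − 2·0 = 1, t = 0 − 2·1 = -2  (check: 163·1 + 69·(-2) = 25)
  q = 2: r = 19, s = 0 − 2·1 = -2, t = 1 − 2·(-2) = 5  (check: 163·(-2) + 69·5 = 19)
  q = 1: r = 6, s = 1 − 1·(-2) = 3, t = -2 − 1·5 = -7  (check: 163·3 + 69·(-7) = 6)
  q = 3: r = 1, s = -2 − 3·3 = -11, t = 5 − 3·(-7) = 26  (check: 163·(-11) + 69·26 = 1)
The row with r = 1 (the gcd) gives the Bezout coefficients s = -11, t = 26.
Result: 163 · (-11) + 69 · (26) = 1.

gcd(163, 69) = 1; s = -11, t = 26 (check: 163·(-11) + 69·26 = 1).


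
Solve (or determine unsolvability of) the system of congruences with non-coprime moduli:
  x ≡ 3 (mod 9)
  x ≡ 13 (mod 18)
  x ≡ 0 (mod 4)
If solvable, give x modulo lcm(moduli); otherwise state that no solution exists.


Moduli 9, 18, 4 are not pairwise coprime, so CRT works modulo lcm(m_i) when all pairwise compatibility conditions hold.
Pairwise compatibility: gcd(m_i, m_j) must divide a_i - a_j for every pair.
Merge one congruence at a time:
  Start: x ≡ 3 (mod 9).
  Combine with x ≡ 13 (mod 18): gcd(9, 18) = 9, and 13 - 3 = 10 is NOT divisible by 9.
    ⇒ system is inconsistent (no integer solution).

No solution (the system is inconsistent).


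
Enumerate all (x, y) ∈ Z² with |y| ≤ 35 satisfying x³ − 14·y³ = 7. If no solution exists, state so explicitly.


The equation is x³ - 14y³ = 7. For fixed y, x³ = 14·y³ + 7, so a solution requires the RHS to be a perfect cube.
Strategy: iterate y from -35 to 35, compute RHS = 14·y³ + 7, and check whether it is a (positive or negative) perfect cube.
Check small values of y:
  y = 0: RHS = 7 is not a perfect cube.
  y = 1: RHS = 21 is not a perfect cube.
  y = -1: RHS = -7 is not a perfect cube.
  y = 2: RHS = 119 is not a perfect cube.
  y = -2: RHS = -105 is not a perfect cube.
  y = 3: RHS = 385 is not a perfect cube.
  y = -3: RHS = -371 is not a perfect cube.
Continuing the search up to |y| = 35 finds no solutions either.
No (x, y) in the scanned range satisfies the equation.

No integer solutions with |y| ≤ 35.


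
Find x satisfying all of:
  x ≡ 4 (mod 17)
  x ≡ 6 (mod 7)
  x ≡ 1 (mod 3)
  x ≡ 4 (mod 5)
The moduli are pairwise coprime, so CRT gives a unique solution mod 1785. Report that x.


Product of moduli M = 17 · 7 · 3 · 5 = 1785.
Merge one congruence at a time:
  Start: x ≡ 4 (mod 17).
  Combine with x ≡ 6 (mod 7); new modulus lcm = 119.
    Write x = 4 + 17·t and substitute into x ≡ 6 (mod 7): 17·t ≡ 6 − 4 = 2 (mod 7).
    Reduce coefficients mod 7: 3·t ≡ 2 (mod 7).
    The inverse of 3 mod 7 is 5 (since 3·5 = 15 = 2·7 + 1), so t ≡ 5·2 = 10 ≡ 3 (mod 7).
    Then x = 4 + 17·3 = 55, valid modulo lcm(17, 7) = 119: x ≡ 55 (mod 119).
  Combine with x ≡ 1 (mod 3); new modulus lcm = 357.
    Write x = 55 + 119·t and substitute into x ≡ 1 (mod 3): 119·t ≡ 1 − 55 = -54 (mod 3).
    Reduce coefficients mod 3: 2·t ≡ 0 (mod 3).
    The inverse of 2 mod 3 is 2 (since 2·2 = 4 = 1·3 + 1), so t ≡ 2·0 = 0 ≡ 0 (mod 3).
    Then x = 55 + 119·0 = 55, valid modulo lcm(119, 3) = 357: x ≡ 55 (mod 357).
  Combine with x ≡ 4 (mod 5); new modulus lcm = 1785.
    Write x = 55 + 357·t and substitute into x ≡ 4 (mod 5): 357·t ≡ 4 − 55 = -51 (mod 5).
    Reduce coefficients mod 5: 2·t ≡ 4 (mod 5).
    The inverse of 2 mod 5 is 3 (since 2·3 = 6 = 1·5 + 1), so t ≡ 3·4 = 12 ≡ 2 (mod 5).
    Then x = 55 + 357·2 = 769, valid modulo lcm(357, 5) = 1785: x ≡ 769 (mod 1785).
Verify against each original: 769 mod 17 = 4, 769 mod 7 = 6, 769 mod 3 = 1, 769 mod 5 = 4.

x ≡ 769 (mod 1785).


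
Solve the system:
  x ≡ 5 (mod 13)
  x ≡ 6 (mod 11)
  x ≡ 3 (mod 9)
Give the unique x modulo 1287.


Moduli 13, 11, 9 are pairwise coprime; by CRT there is a unique solution modulo M = 13 · 11 · 9 = 1287.
Solve pairwise, accumulating the modulus:
  Start with x ≡ 5 (mod 13).
  Combine with x ≡ 6 (mod 11): since gcd(13, 11) = 1, we get a unique residue mod 143.
    Write x = 5 + 13·t and substitute into x ≡ 6 (mod 11): 13·t ≡ 6 − 5 = 1 (mod 11).
    Reduce coefficients mod 11: 2·t ≡ 1 (mod 11).
    The inverse of 2 mod 11 is 6 (since 2·6 = 12 = 1·11 + 1), so t ≡ 6·1 = 6 ≡ 6 (mod 11).
    Then x = 5 + 13·6 = 83, valid modulo lcm(13, 11) = 143: x ≡ 83 (mod 143).
  Combine with x ≡ 3 (mod 9): since gcd(143, 9) = 1, we get a unique residue mod 1287.
    Write x = 83 + 143·t and substitute into x ≡ 3 (mod 9): 143·t ≡ 3 − 83 = -80 (mod 9).
    Reduce coefficients mod 9: 8·t ≡ 1 (mod 9).
    The inverse of 8 mod 9 is 8 (since 8·8 = 64 = 7·9 + 1), so t ≡ 8·1 = 8 ≡ 8 (mod 9).
    Then x = 83 + 143·8 = 1227, valid modulo lcm(143, 9) = 1287: x ≡ 1227 (mod 1287).
Verify: 1227 mod 13 = 5 ✓, 1227 mod 11 = 6 ✓, 1227 mod 9 = 3 ✓.

x ≡ 1227 (mod 1287).


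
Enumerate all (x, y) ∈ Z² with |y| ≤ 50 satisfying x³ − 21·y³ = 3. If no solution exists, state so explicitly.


The equation is x³ - 21y³ = 3. For fixed y, x³ = 21·y³ + 3, so a solution requires the RHS to be a perfect cube.
Strategy: iterate y from -50 to 50, compute RHS = 21·y³ + 3, and check whether it is a (positive or negative) perfect cube.
Check small values of y:
  y = 0: RHS = 3 is not a perfect cube.
  y = 1: RHS = 24 is not a perfect cube.
  y = -1: RHS = -18 is not a perfect cube.
  y = 2: RHS = 171 is not a perfect cube.
  y = -2: RHS = -165 is not a perfect cube.
  y = 3: RHS = 570 is not a perfect cube.
  y = -3: RHS = -564 is not a perfect cube.
Continuing the search up to |y| = 50 finds no solutions either.
No (x, y) in the scanned range satisfies the equation.

No integer solutions with |y| ≤ 50.


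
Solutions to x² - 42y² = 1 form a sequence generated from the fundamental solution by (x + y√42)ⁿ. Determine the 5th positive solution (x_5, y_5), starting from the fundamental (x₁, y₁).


Step 1: Find the fundamental solution (x₁, y₁) of x² - 42y² = 1.
  Expand √42 as a continued fraction. a₀ = ⌊√42⌋ = 6; iterate m_{k+1} = d_k·a_k − m_k, d_{k+1} = (42 − m_{k+1}²)/d_k, a_{k+1} = ⌊(a₀ + m_{k+1})/d_{k+1}⌋ (starting m₀ = 0, d₀ = 1), with convergents p_k = a_k·p_{k-1} + p_{k-2}, q_k = a_k·q_{k-1} + q_{k-2} (p₋₁ = 1, q₋₁ = 0):
  k = 0: a₀ = 6; p₀/q₀ = 6/1; p₀² − 42·q₀² = 36 − 42 = -6.
  k = 1: m = 6, d = 6, a = ⌊(6 + 6)/6⌋ = 2; p/q = (2·6 + 1)/(2·1 + 0) = 13/2; p² − 42·q² = 169 − 168 = 1.
  The first convergent with p² − 42·q² = 1 gives the fundamental solution (x₁, y₁) = (13, 2).
Step 2: Apply the recurrence (x_{n+1}, y_{n+1}) = (x₁x_n + 42y₁y_n, x₁y_n + y₁x_n) repeatedly.
  From (x_1, y_1) = (13, 2): x_2 = 13·13 + 42·2·2 = 337; y_2 = 13·2 + 2·13 = 52.
  From (x_2, y_2) = (337, 52): x_3 = 13·337 + 42·2·52 = 8749; y_3 = 13·52 + 2·337 = 1350.
  From (x_3, y_3) = (8749, 1350): x_4 = 13·8749 + 42·2·1350 = 227137; y_4 = 13·1350 + 2·8749 = 35048.
  From (x_4, y_4) = (227137, 35048): x_5 = 13·227137 + 42·2·35048 = 5896813; y_5 = 13·35048 + 2·227137 = 909898.
Step 3: Verify x_5² - 42·y_5² = 34772403556969 - 34772403556968 = 1 (should be 1). ✓

(x_1, y_1) = (13, 2); (x_5, y_5) = (5896813, 909898).


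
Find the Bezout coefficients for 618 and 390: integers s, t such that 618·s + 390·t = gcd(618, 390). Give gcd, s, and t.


Euclidean algorithm on (618, 390) — divide until remainder is 0:
  618 = 1 · 390 + 228
  390 = 1 · 228 + 162
  228 = 1 · 162 + 66
  162 = 2 · 66 + 30
  66 = 2 · 30 + 6
  30 = 5 · 6 + 0
gcd(618, 390) = 6.
Track Bezout coefficients alongside the remainders: start with r₀ = 618 = a·1 + b·0 (s = 1, t = 0) and r₁ = 390 = a·0 + b·1 (s = 0, t = 1); each new remainder r_{k+1} = r_{k-1} − q_k·r_k inherits s_{k+1} = s_{k-1} − q_k·s_k, t_{k+1} = t_{k-1} − q_k·t_k, so r_k = a·s_k + b·t_k at every step:
  q = 1: r = 228, s = 1 − 1·0 = 1, t = 0 − 1·1 = -1  (check: 618·1 + 390·(-1) = 228)
  q = 1: r = 162, s = 0 − 1·1 = -1, t = 1 − 1·(-1) = 2  (check: 618·(-1) + 390·2 = 162)
  q = 1: r = 66, s = 1 − 1·(-1) = 2, t = -1 − 1·2 = -3  (check: 618·2 + 390·(-3) = 66)
  q = 2: r = 30, s = -1 − 2·2 = -5, t = 2 − 2·(-3) = 8  (check: 618·(-5) + 390·8 = 30)
  q = 2: r = 6, s = 2 − 2·(-5) = 12, t = -3 − 2·8 = -19  (check: 618·12 + 390·(-19) = 6)
The row with r = 6 (the gcd) gives the Bezout coefficients s = 12, t = -19.
Result: 618 · (12) + 390 · (-19) = 6.

gcd(618, 390) = 6; s = 12, t = -19 (check: 618·12 + 390·(-19) = 6).


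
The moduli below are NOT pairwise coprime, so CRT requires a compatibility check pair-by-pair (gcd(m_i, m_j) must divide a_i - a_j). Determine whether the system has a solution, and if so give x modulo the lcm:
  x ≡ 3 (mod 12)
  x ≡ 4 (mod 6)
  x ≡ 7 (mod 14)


Moduli 12, 6, 14 are not pairwise coprime, so CRT works modulo lcm(m_i) when all pairwise compatibility conditions hold.
Pairwise compatibility: gcd(m_i, m_j) must divide a_i - a_j for every pair.
Merge one congruence at a time:
  Start: x ≡ 3 (mod 12).
  Combine with x ≡ 4 (mod 6): gcd(12, 6) = 6, and 4 - 3 = 1 is NOT divisible by 6.
    ⇒ system is inconsistent (no integer solution).

No solution (the system is inconsistent).


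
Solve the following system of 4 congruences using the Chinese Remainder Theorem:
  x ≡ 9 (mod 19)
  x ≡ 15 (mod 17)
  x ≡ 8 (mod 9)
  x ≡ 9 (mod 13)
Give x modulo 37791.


Product of moduli M = 19 · 17 · 9 · 13 = 37791.
Merge one congruence at a time:
  Start: x ≡ 9 (mod 19).
  Combine with x ≡ 15 (mod 17); new modulus lcm = 323.
    Write x = 9 + 19·t and substitute into x ≡ 15 (mod 17): 19·t ≡ 15 − 9 = 6 (mod 17).
    Reduce coefficients mod 17: 2·t ≡ 6 (mod 17).
    The inverse of 2 mod 17 is 9 (since 2·9 = 18 = 1·17 + 1), so t ≡ 9·6 = 54 ≡ 3 (mod 17).
    Then x = 9 + 19·3 = 66, valid modulo lcm(19, 17) = 323: x ≡ 66 (mod 323).
  Combine with x ≡ 8 (mod 9); new modulus lcm = 2907.
    Write x = 66 + 323·t and substitute into x ≡ 8 (mod 9): 323·t ≡ 8 − 66 = -58 (mod 9).
    Reduce coefficients mod 9: 8·t ≡ 5 (mod 9).
    The inverse of 8 mod 9 is 8 (since 8·8 = 64 = 7·9 + 1), so t ≡ 8·5 = 40 ≡ 4 (mod 9).
    Then x = 66 + 323·4 = 1358, valid modulo lcm(323, 9) = 2907: x ≡ 1358 (mod 2907).
  Combine with x ≡ 9 (mod 13); new modulus lcm = 37791.
    Write x = 1358 + 2907·t and substitute into x ≡ 9 (mod 13): 2907·t ≡ 9 − 1358 = -1349 (mod 13).
    Reduce coefficients mod 13: 8·t ≡ 3 (mod 13).
    The inverse of 8 mod 13 is 5 (since 8·5 = 40 = 3·13 + 1), so t ≡ 5·3 = 15 ≡ 2 (mod 13).
    Then x = 1358 + 2907·2 = 7172, valid modulo lcm(2907, 13) = 37791: x ≡ 7172 (mod 37791).
Verify against each original: 7172 mod 19 = 9, 7172 mod 17 = 15, 7172 mod 9 = 8, 7172 mod 13 = 9.

x ≡ 7172 (mod 37791).


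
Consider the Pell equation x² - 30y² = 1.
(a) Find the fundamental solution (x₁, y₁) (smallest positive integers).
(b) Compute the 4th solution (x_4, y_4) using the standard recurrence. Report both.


Step 1: Find the fundamental solution (x₁, y₁) of x² - 30y² = 1.
  Expand √30 as a continued fraction. a₀ = ⌊√30⌋ = 5; iterate m_{k+1} = d_k·a_k − m_k, d_{k+1} = (30 − m_{k+1}²)/d_k, a_{k+1} = ⌊(a₀ + m_{k+1})/d_{k+1}⌋ (starting m₀ = 0, d₀ = 1), with convergents p_k = a_k·p_{k-1} + p_{k-2}, q_k = a_k·q_{k-1} + q_{k-2} (p₋₁ = 1, q₋₁ = 0):
  k = 0: a₀ = 5; p₀/q₀ = 5/1; p₀² − 30·q₀² = 25 − 30 = -5.
  k = 1: m = 5, d = 5, a = ⌊(5 + 5)/5⌋ = 2; p/q = (2·5 + 1)/(2·1 + 0) = 11/2; p² − 30·q² = 121 − 120 = 1.
  The first convergent with p² − 30·q² = 1 gives the fundamental solution (x₁, y₁) = (11, 2).
Step 2: Apply the recurrence (x_{n+1}, y_{n+1}) = (x₁x_n + 30y₁y_n, x₁y_n + y₁x_n) repeatedly.
  From (x_1, y_1) = (11, 2): x_2 = 11·11 + 30·2·2 = 241; y_2 = 11·2 + 2·11 = 44.
  From (x_2, y_2) = (241, 44): x_3 = 11·241 + 30·2·44 = 5291; y_3 = 11·44 + 2·241 = 966.
  From (x_3, y_3) = (5291, 966): x_4 = 11·5291 + 30·2·966 = 116161; y_4 = 11·966 + 2·5291 = 21208.
Step 3: Verify x_4² - 30·y_4² = 13493377921 - 13493377920 = 1 (should be 1). ✓

(x_1, y_1) = (11, 2); (x_4, y_4) = (116161, 21208).
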